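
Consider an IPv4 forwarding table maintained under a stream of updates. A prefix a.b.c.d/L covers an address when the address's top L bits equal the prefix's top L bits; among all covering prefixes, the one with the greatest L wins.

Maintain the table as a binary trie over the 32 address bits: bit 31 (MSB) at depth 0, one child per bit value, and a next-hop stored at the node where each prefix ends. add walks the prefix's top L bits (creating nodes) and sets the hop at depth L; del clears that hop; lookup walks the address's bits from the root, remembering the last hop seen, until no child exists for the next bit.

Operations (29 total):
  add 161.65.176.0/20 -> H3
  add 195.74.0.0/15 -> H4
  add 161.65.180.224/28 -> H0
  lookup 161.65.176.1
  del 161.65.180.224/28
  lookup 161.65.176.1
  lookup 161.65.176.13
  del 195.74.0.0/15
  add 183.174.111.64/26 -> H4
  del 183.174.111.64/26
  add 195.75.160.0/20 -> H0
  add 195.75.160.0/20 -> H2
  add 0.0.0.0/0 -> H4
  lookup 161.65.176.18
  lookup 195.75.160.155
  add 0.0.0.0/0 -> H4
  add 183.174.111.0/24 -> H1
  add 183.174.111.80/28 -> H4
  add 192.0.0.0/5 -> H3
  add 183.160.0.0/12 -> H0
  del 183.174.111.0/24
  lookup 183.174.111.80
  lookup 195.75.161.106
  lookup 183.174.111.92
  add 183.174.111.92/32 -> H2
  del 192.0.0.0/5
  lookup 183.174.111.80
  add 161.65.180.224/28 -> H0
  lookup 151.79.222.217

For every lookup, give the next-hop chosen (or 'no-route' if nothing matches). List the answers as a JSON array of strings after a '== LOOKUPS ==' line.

Apply in order:
  add 161.65.176.0/20 -> H3 at depth 20
  add 195.74.0.0/15 -> H4 at depth 15
  add 161.65.180.224/28 -> H0 at depth 28
  ? 161.65.176.1  path d0:-→d1:-→d2:-→d3:-→d4:-→d5:-→d6:-→d7:-→d8:-→d9:-→d10:-→d11:-→d12:-→d13:-→d14:-→d15:-→d16:-→d17:-→d18:-→d19:-→d20:H3→d21:-  best=H3
  - 161.65.180.224/28 clear@28
  ? 161.65.176.1  path d0:-→d1:-→d2:-→d3:-→d4:-→d5:-→d6:-→d7:-→d8:-→d9:-→d10:-→d11:-→d12:-→d13:-→d14:-→d15:-→d16:-→d17:-→d18:-→d19:-→d20:H3→d21:-  best=H3
  ? 161.65.176.13  path d0:-→d1:-→d2:-→d3:-→d4:-→d5:-→d6:-→d7:-→d8:-→d9:-→d10:-→d11:-→d12:-→d13:-→d14:-→d15:-→d16:-→d17:-→d18:-→d19:-→d20:H3→d21:-  best=H3
  - 195.74.0.0/15 clear@15
  add 183.174.111.64/26 -> H4 at depth 26
  - 183.174.111.64/26 clear@26
  add 195.75.160.0/20 -> H0 at depth 20
  add 195.75.160.0/20 -> H2 at depth 20
  add 0.0.0.0/0 -> H4 at depth 0
  ? 161.65.176.18  path d0:H4→d1:-→d2:-→d3:-→d4:-→d5:-→d6:-→d7:-→d8:-→d9:-→d10:-→d11:-→d12:-→d13:-→d14:-→d15:-→d16:-→d17:-→d18:-→d19:-→d20:H3→d21:-  best=H3
  ? 195.75.160.155  path d0:H4→d1:-→d2:-→d3:-→d4:-→d5:-→d6:-→d7:-→d8:-→d9:-→d10:-→d11:-→d12:-→d13:-→d14:-→d15:-→d16:-→d17:-→d18:-→d19:-→d20:H2  best=H2
  add 0.0.0.0/0 -> H4 at depth 0
  add 183.174.111.0/24 -> H1 at depth 24
  add 183.174.111.80/28 -> H4 at depth 28
  add 192.0.0.0/5 -> H3 at depth 5
  add 183.160.0.0/12 -> H0 at depth 12
  - 183.174.111.0/24 clear@24
  ? 183.174.111.80  path d0:H4→d1:-→d2:-→d3:-→d4:-→d5:-→d6:-→d7:-→d8:-→d9:-→d10:-→d11:-→d12:H0→d13:-→d14:-→d15:-→d16:-→d17:-→d18:-→d19:-→d20:-→d21:-→d22:-→d23:-→d24:-→d25:-→d26:-→d27:-→d28:H4  best=H4
  ? 195.75.161.106  path d0:H4→d1:-→d2:-→d3:-→d4:-→d5:H3→d6:-→d7:-→d8:-→d9:-→d10:-→d11:-→d12:-→d13:-→d14:-→d15:-→d16:-→d17:-→d18:-→d19:-→d20:H2  best=H2
  ? 183.174.111.92  path d0:H4→d1:-→d2:-→d3:-→d4:-→d5:-→d6:-→d7:-→d8:-→d9:-→d10:-→d11:-→d12:H0→d13:-→d14:-→d15:-→d16:-→d17:-→d18:-→d19:-→d20:-→d21:-→d22:-→d23:-→d24:-→d25:-→d26:-→d27:-→d28:H4  best=H4
  add 183.174.111.92/32 -> H2 at depth 32
  - 192.0.0.0/5 clear@5
  ? 183.174.111.80  path d0:H4→d1:-→d2:-→d3:-→d4:-→d5:-→d6:-→d7:-→d8:-→d9:-→d10:-→d11:-→d12:H0→d13:-→d14:-→d15:-→d16:-→d17:-→d18:-→d19:-→d20:-→d21:-→d22:-→d23:-→d24:-→d25:-→d26:-→d27:-→d28:H4  best=H4
  add 161.65.180.224/28 -> H0 at depth 28
  ? 151.79.222.217  path d0:H4→d1:-→d2:-  best=H4

== LOOKUPS ==
["H3","H3","H3","H3","H2","H4","H2","H4","H4","H4"]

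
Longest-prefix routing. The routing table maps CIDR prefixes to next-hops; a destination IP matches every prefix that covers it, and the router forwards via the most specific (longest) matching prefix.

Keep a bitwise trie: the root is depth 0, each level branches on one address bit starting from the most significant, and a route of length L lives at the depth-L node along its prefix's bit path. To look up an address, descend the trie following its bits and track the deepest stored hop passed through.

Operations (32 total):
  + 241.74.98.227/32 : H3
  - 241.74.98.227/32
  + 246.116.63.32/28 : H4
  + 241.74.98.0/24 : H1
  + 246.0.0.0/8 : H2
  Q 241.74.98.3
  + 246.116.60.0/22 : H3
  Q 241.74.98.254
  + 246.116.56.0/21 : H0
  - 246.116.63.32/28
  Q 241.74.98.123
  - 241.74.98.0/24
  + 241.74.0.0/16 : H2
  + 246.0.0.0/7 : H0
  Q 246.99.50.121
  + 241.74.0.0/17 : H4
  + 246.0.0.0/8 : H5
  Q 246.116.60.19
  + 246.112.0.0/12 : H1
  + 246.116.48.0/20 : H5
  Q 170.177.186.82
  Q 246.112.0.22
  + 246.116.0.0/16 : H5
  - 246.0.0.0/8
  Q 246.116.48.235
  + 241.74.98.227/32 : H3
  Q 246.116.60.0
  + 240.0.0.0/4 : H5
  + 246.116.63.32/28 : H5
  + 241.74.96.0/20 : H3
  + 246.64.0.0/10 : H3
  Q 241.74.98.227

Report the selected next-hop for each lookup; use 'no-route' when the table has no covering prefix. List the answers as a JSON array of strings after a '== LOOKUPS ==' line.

Apply in order:
  + 241.74.98.227/32 (H3) depth=32
  del 241.74.98.227/32 (clear depth 32)
  + 246.116.63.32/28 (H4) depth=28
  + 241.74.98.0/24 (H1) depth=24
  + 246.0.0.0/8 (H2) depth=8
  Q 241.74.98.3: descend 111100010100101001100010 ; hops seen [H1] ; pick H1
  + 246.116.60.0/22 (H3) depth=22
  Q 241.74.98.254: descend 111100010100101001100010111 ; hops seen [H1] ; pick H1
  + 246.116.56.0/21 (H0) depth=21
  del 246.116.63.32/28 (clear depth 28)
  Q 241.74.98.123: descend 111100010100101001100010 ; hops seen [H1] ; pick H1
  del 241.74.98.0/24 (clear depth 24)
  + 241.74.0.0/16 (H2) depth=16
  + 246.0.0.0/7 (H0) depth=7
  Q 246.99.50.121: descend 11110110011 ; hops seen [H0,H2] ; pick H2
  + 241.74.0.0/17 (H4) depth=17
  + 246.0.0.0/8 (H5) depth=8
  Q 246.116.60.19: descend 1111011001110100001111 ; hops seen [H0,H5,H0,H3] ; pick H3
  + 246.112.0.0/12 (H1) depth=12
  + 246.116.48.0/20 (H5) depth=20
  Q 170.177.186.82: descend 1 ; hops seen [∅] ; pick no-route
  Q 246.112.0.22: descend 1111011001110 ; hops seen [H0,H5,H1] ; pick H1
  + 246.116.0.0/16 (H5) depth=16
  del 246.0.0.0/8 (clear depth 8)
  Q 246.116.48.235: descend 11110110011101000011 ; hops seen [H0,H1,H5,H5] ; pick H5
  + 241.74.98.227/32 (H3) depth=32
  Q 246.116.60.0: descend 1111011001110100001111 ; hops seen [H0,H1,H5,H5,H0,H3] ; pick H3
  + 240.0.0.0/4 (H5) depth=4
  + 246.116.63.32/28 (H5) depth=28
  + 241.74.96.0/20 (H3) depth=20
  + 246.64.0.0/10 (H3) depth=10
  Q 241.74.98.227: descend 11110001010010100110001011100011 ; hops seen [H5,H2,H4,H3,H3] ; pick H3

== LOOKUPS ==
["H1","H1","H1","H2","H3","no-route","H1","H5","H3","H3"]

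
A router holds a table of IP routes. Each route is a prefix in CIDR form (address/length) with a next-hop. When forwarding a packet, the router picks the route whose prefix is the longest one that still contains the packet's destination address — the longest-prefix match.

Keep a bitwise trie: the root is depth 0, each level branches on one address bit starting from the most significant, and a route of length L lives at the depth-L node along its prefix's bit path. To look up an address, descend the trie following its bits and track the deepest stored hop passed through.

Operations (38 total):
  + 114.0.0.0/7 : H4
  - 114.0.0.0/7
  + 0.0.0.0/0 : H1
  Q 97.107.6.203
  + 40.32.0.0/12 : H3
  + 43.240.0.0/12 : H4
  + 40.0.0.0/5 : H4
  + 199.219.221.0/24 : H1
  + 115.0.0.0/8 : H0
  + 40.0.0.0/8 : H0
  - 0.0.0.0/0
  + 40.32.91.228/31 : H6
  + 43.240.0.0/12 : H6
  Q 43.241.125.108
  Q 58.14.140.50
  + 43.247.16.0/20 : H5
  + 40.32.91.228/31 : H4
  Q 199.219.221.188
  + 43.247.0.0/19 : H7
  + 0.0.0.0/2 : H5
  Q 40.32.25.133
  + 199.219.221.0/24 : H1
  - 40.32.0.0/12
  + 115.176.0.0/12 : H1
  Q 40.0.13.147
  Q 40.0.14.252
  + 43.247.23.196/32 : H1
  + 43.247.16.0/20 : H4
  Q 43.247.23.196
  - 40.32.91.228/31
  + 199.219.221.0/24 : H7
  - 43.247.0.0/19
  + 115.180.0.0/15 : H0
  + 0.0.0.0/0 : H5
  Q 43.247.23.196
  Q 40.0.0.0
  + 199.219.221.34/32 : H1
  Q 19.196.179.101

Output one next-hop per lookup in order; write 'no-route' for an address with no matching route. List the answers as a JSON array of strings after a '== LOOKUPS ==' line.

Process each operation:
  + 114.0.0.0/7 (H4) depth=7
  del 114.0.0.0/7 (clear depth 7)
  + 0.0.0.0/0 (H1) depth=0
  Q 97.107.6.203: descend 011 ; hops seen [H1] ; pick H1
  + 40.32.0.0/12 (H3) depth=12
  + 43.240.0.0/12 (H4) depth=12
  + 40.0.0.0/5 (H4) depth=5
  + 199.219.221.0/24 (H1) depth=24
  + 115.0.0.0/8 (H0) depth=8
  + 40.0.0.0/8 (H0) depth=8
  del 0.0.0.0/0 (clear depth 0)
  + 40.32.91.228/31 (H6) depth=31
  + 43.240.0.0/12 (H6) depth=12
  Q 43.241.125.108: descend 001010111111 ; hops seen [H4,H6] ; pick H6
  Q 58.14.140.50: descend 001 ; hops seen [∅] ; pick no-route
  + 43.247.16.0/20 (H5) depth=20
  + 40.32.91.228/31 (H4) depth=31
  Q 199.219.221.188: descend 110001111101101111011101 ; hops seen [H1] ; pick H1
  + 43.247.0.0/19 (H7) depth=19
  + 0.0.0.0/2 (H5) depth=2
  Q 40.32.25.133: descend 00101000001000000 ; hops seen [H5,H4,H0,H3] ; pick H3
  + 199.219.221.0/24 (H1) depth=24
  del 40.32.0.0/12 (clear depth 12)
  + 115.176.0.0/12 (H1) depth=12
  Q 40.0.13.147: descend 0010100000 ; hops seen [H5,H4,H0] ; pick H0
  Q 40.0.14.252: descend 0010100000 ; hops seen [H5,H4,H0] ; pick H0
  + 43.247.23.196/32 (H1) depth=32
  + 43.247.16.0/20 (H4) depth=20
  Q 43.247.23.196: descend 00101011111101110001011111000100 ; hops seen [H5,H4,H6,H7,H4,H1] ; pick H1
  del 40.32.91.228/31 (clear depth 31)
  + 199.219.221.0/24 (H7) depth=24
  del 43.247.0.0/19 (clear depth 19)
  + 115.180.0.0/15 (H0) depth=15
  + 0.0.0.0/0 (H5) depth=0
  Q 43.247.23.196: descend 00101011111101110001011111000100 ; hops seen [H5,H5,H4,H6,H4,H1] ; pick H1
  Q 40.0.0.0: descend 0010100000 ; hops seen [H5,H5,H4,H0] ; pick H0
  + 199.219.221.34/32 (H1) depth=32
  Q 19.196.179.101: descend 00 ; hops seen [H5,H5] ; pick H5

== LOOKUPS ==
["H1","H6","no-route","H1","H3","H0","H0","H1","H1","H0","H5"]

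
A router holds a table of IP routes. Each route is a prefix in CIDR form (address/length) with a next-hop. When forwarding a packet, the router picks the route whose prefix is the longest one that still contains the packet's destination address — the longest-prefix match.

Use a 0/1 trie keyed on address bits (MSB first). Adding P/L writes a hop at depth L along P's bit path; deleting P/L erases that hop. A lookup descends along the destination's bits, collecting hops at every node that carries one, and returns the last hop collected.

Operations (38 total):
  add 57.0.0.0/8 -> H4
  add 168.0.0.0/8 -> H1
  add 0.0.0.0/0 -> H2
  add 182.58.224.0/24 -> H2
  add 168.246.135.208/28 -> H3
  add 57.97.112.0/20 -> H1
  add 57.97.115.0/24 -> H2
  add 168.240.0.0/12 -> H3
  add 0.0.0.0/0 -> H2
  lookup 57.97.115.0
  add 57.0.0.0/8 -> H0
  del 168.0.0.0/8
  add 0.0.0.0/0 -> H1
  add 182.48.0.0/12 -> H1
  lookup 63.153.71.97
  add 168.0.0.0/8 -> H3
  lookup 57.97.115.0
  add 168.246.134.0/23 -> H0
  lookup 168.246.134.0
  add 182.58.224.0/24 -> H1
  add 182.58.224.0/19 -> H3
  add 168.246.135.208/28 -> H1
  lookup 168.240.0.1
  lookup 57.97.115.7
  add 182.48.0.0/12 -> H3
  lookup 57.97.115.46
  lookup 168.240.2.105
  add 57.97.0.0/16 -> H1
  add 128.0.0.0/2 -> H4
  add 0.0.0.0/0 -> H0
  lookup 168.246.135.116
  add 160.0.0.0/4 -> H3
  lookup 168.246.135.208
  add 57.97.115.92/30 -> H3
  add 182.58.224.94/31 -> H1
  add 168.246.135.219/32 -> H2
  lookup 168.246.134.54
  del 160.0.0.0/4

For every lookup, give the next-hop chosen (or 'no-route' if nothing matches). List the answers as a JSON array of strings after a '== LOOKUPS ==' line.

Trace:
  + 57.0.0.0/8 (H4) depth=8
  + 168.0.0.0/8 (H1) depth=8
  + 0.0.0.0/0 (H2) depth=0
  + 182.58.224.0/24 (H2) depth=24
  + 168.246.135.208/28 (H3) depth=28
  + 57.97.112.0/20 (H1) depth=20
  + 57.97.115.0/24 (H2) depth=24
  + 168.240.0.0/12 (H3) depth=12
  + 0.0.0.0/0 (H2) depth=0
  ? 57.97.115.0  path d0:H2→d1:-→d2:-→d3:-→d4:-→d5:-→d6:-→d7:-→d8:H4→d9:-→d10:-→d11:-→d12:-→d13:-→d14:-→d15:-→d16:-→d17:-→d18:-→d19:-→d20:H1→d21:-→d22:-→d23:-→d24:H2  best=H2
  + 57.0.0.0/8 (H0) depth=8
  del 168.0.0.0/8 (clear depth 8)
  + 0.0.0.0/0 (H1) depth=0
  + 182.48.0.0/12 (H1) depth=12
  ? 63.153.71.97  path d0:H1→d1:-→d2:-→d3:-→d4:-→d5:-  best=H1
  + 168.0.0.0/8 (H3) depth=8
  ? 57.97.115.0  path d0:H1→d1:-→d2:-→d3:-→d4:-→d5:-→d6:-→d7:-→d8:H0→d9:-→d10:-→d11:-→d12:-→d13:-→d14:-→d15:-→d16:-→d17:-→d18:-→d19:-→d20:H1→d21:-→d22:-→d23:-→d24:H2  best=H2
  + 168.246.134.0/23 (H0) depth=23
  ? 168.246.134.0  path d0:H1→d1:-→d2:-→d3:-→d4:-→d5:-→d6:-→d7:-→d8:H3→d9:-→d10:-→d11:-→d12:H3→d13:-→d14:-→d15:-→d16:-→d17:-→d18:-→d19:-→d20:-→d21:-→d22:-→d23:H0  best=H0
  + 182.58.224.0/24 (H1) depth=24
  + 182.58.224.0/19 (H3) depth=19
  + 168.246.135.208/28 (H1) depth=28
  ? 168.240.0.1  path d0:H1→d1:-→d2:-→d3:-→d4:-→d5:-→d6:-→d7:-→d8:H3→d9:-→d10:-→d11:-→d12:H3→d13:-  best=H3
  ? 57.97.115.7  path d0:H1→d1:-→d2:-→d3:-→d4:-→d5:-→d6:-→d7:-→d8:H0→d9:-→d10:-→d11:-→d12:-→d13:-→d14:-→d15:-→d16:-→d17:-→d18:-→d19:-→d20:H1→d21:-→d22:-→d23:-→d24:H2  best=H2
  + 182.48.0.0/12 (H3) depth=12
  ? 57.97.115.46  path d0:H1→d1:-→d2:-→d3:-→d4:-→d5:-→d6:-→d7:-→d8:H0→d9:-→d10:-→d11:-→d12:-→d13:-→d14:-→d15:-→d16:-→d17:-→d18:-→d19:-→d20:H1→d21:-→d22:-→d23:-→d24:H2  best=H2
  ? 168.240.2.105  path d0:H1→d1:-→d2:-→d3:-→d4:-→d5:-→d6:-→d7:-→d8:H3→d9:-→d10:-→d11:-→d12:H3→d13:-  best=H3
  + 57.97.0.0/16 (H1) depth=16
  + 128.0.0.0/2 (H4) depth=2
  + 0.0.0.0/0 (H0) depth=0
  ? 168.246.135.116  path d0:H0→d1:-→d2:H4→d3:-→d4:-→d5:-→d6:-→d7:-→d8:H3→d9:-→d10:-→d11:-→d12:H3→d13:-→d14:-→d15:-→d16:-→d17:-→d18:-→d19:-→d20:-→d21:-→d22:-→d23:H0→d24:-  best=H0
  + 160.0.0.0/4 (H3) depth=4
  ? 168.246.135.208  path d0:H0→d1:-→d2:H4→d3:-→d4:H3→d5:-→d6:-→d7:-→d8:H3→d9:-→d10:-→d11:-→d12:H3→d13:-→d14:-→d15:-→d16:-→d17:-→d18:-→d19:-→d20:-→d21:-→d22:-→d23:H0→d24:-→d25:-→d26:-→d27:-→d28:H1  best=H1
  + 57.97.115.92/30 (H3) depth=30
  + 182.58.224.94/31 (H1) depth=31
  + 168.246.135.219/32 (H2) depth=32
  ? 168.246.134.54  path d0:H0→d1:-→d2:H4→d3:-→d4:H3→d5:-→d6:-→d7:-→d8:H3→d9:-→d10:-→d11:-→d12:H3→d13:-→d14:-→d15:-→d16:-→d17:-→d18:-→d19:-→d20:-→d21:-→d22:-→d23:H0  best=H0
  del 160.0.0.0/4 (clear depth 4)

== LOOKUPS ==
["H2","H1","H2","H0","H3","H2","H2","H3","H0","H1","H0"]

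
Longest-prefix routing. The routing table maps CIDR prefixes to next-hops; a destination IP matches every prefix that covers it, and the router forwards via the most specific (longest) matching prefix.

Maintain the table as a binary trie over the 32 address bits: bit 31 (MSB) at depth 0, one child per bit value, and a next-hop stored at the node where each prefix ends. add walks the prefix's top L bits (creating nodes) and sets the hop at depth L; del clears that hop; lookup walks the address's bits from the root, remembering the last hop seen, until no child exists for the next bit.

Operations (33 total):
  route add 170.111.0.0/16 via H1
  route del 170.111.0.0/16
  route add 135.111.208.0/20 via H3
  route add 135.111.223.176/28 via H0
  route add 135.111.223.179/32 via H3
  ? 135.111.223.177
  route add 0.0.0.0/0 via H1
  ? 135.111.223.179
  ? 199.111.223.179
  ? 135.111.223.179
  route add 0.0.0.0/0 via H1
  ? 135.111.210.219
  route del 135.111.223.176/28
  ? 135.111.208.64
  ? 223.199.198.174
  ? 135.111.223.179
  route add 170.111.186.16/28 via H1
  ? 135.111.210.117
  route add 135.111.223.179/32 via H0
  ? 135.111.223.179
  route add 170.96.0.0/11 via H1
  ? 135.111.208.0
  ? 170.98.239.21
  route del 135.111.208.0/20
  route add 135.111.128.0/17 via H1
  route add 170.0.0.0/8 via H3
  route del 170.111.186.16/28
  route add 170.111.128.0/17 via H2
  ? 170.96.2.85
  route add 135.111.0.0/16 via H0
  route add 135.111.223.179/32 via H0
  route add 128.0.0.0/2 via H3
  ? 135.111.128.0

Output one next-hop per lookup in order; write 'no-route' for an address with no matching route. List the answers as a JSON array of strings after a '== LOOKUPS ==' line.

Process each operation:
  + 170.111.0.0/16 (H1) depth=16
  - 170.111.0.0/16 clear@16
  + 135.111.208.0/20 (H3) depth=20
  + 135.111.223.176/28 (H0) depth=28
  + 135.111.223.179/32 (H3) depth=32
  lookup 135.111.223.177: bits 100001110110111111011111101100 walk d0:-→d1:-→d2:-→d3:-→d4:-→d5:-→d6:-→d7:-→d8:-→d9:-→d10:-→d11:-→d12:-→d13:-→d14:-→d15:-→d16:-→d17:-→d18:-→d19:-→d20:H3→d21:-→d22:-→d23:-→d24:-→d25:-→d26:-→d27:-→d28:H0→d29:-→d30:- -> H0
  + 0.0.0.0/0 (H1) depth=0
  lookup 135.111.223.179: bits 10000111011011111101111110110011 walk d0:H1→d1:-→d2:-→d3:-→d4:-→d5:-→d6:-→d7:-→d8:-→d9:-→d10:-→d11:-→d12:-→d13:-→d14:-→d15:-→d16:-→d17:-→d18:-→d19:-→d20:H3→d21:-→d22:-→d23:-→d24:-→d25:-→d26:-→d27:-→d28:H0→d29:-→d30:-→d31:-→d32:H3 -> H3
  lookup 199.111.223.179: bits 1 walk d0:H1→d1:- -> H1
  lookup 135.111.223.179: bits 10000111011011111101111110110011 walk d0:H1→d1:-→d2:-→d3:-→d4:-→d5:-→d6:-→d7:-→d8:-→d9:-→d10:-→d11:-→d12:-→d13:-→d14:-→d15:-→d16:-→d17:-→d18:-→d19:-→d20:H3→d21:-→d22:-→d23:-→d24:-→d25:-→d26:-→d27:-→d28:H0→d29:-→d30:-→d31:-→d32:H3 -> H3
  + 0.0.0.0/0 (H1) depth=0
  lookup 135.111.210.219: bits 10000111011011111101 walk d0:H1→d1:-→d2:-→d3:-→d4:-→d5:-→d6:-→d7:-→d8:-→d9:-→d10:-→d11:-→d12:-→d13:-→d14:-→d15:-→d16:-→d17:-→d18:-→d19:-→d20:H3 -> H3
  - 135.111.223.176/28 clear@28
  lookup 135.111.208.64: bits 10000111011011111101 walk d0:H1→d1:-→d2:-→d3:-→d4:-→d5:-→d6:-→d7:-→d8:-→d9:-→d10:-→d11:-→d12:-→d13:-→d14:-→d15:-→d16:-→d17:-→d18:-→d19:-→d20:H3 -> H3
  lookup 223.199.198.174: bits 1 walk d0:H1→d1:- -> H1
  lookup 135.111.223.179: bits 10000111011011111101111110110011 walk d0:H1→d1:-→d2:-→d3:-→d4:-→d5:-→d6:-→d7:-→d8:-→d9:-→d10:-→d11:-→d12:-→d13:-→d14:-→d15:-→d16:-→d17:-→d18:-→d19:-→d20:H3→d21:-→d22:-→d23:-→d24:-→d25:-→d26:-→d27:-→d28:-→d29:-→d30:-→d31:-→d32:H3 -> H3
  + 170.111.186.16/28 (H1) depth=28
  lookup 135.111.210.117: bits 10000111011011111101 walk d0:H1→d1:-→d2:-→d3:-→d4:-→d5:-→d6:-→d7:-→d8:-→d9:-→d10:-→d11:-→d12:-→d13:-→d14:-→d15:-→d16:-→d17:-→d18:-→d19:-→d20:H3 -> H3
  + 135.111.223.179/32 (H0) depth=32
  lookup 135.111.223.179: bits 10000111011011111101111110110011 walk d0:H1→d1:-→d2:-→d3:-→d4:-→d5:-→d6:-→d7:-→d8:-→d9:-→d10:-→d11:-→d12:-→d13:-→d14:-→d15:-→d16:-→d17:-→d18:-→d19:-→d20:H3→d21:-→d22:-→d23:-→d24:-→d25:-→d26:-→d27:-→d28:-→d29:-→d30:-→d31:-→d32:H0 -> H0
  + 170.96.0.0/11 (H1) depth=11
  lookup 135.111.208.0: bits 10000111011011111101 walk d0:H1→d1:-→d2:-→d3:-→d4:-→d5:-→d6:-→d7:-→d8:-→d9:-→d10:-→d11:-→d12:-→d13:-→d14:-→d15:-→d16:-→d17:-→d18:-→d19:-→d20:H3 -> H3
  lookup 170.98.239.21: bits 101010100110 walk d0:H1→d1:-→d2:-→d3:-→d4:-→d5:-→d6:-→d7:-→d8:-→d9:-→d10:-→d11:H1→d12:- -> H1
  - 135.111.208.0/20 clear@20
  + 135.111.128.0/17 (H1) depth=17
  + 170.0.0.0/8 (H3) depth=8
  - 170.111.186.16/28 clear@28
  + 170.111.128.0/17 (H2) depth=17
  lookup 170.96.2.85: bits 101010100110 walk d0:H1→d1:-→d2:-→d3:-→d4:-→d5:-→d6:-→d7:-→d8:H3→d9:-→d10:-→d11:H1→d12:- -> H1
  + 135.111.0.0/16 (H0) depth=16
  + 135.111.223.179/32 (H0) depth=32
  + 128.0.0.0/2 (H3) depth=2
  lookup 135.111.128.0: bits 10000111011011111 walk d0:H1→d1:-→d2:H3→d3:-→d4:-→d5:-→d6:-→d7:-→d8:-→d9:-→d10:-→d11:-→d12:-→d13:-→d14:-→d15:-→d16:H0→d17:H1 -> H1

== LOOKUPS ==
["H0","H3","H1","H3","H3","H3","H1","H3","H3","H0","H3","H1","H1","H1"]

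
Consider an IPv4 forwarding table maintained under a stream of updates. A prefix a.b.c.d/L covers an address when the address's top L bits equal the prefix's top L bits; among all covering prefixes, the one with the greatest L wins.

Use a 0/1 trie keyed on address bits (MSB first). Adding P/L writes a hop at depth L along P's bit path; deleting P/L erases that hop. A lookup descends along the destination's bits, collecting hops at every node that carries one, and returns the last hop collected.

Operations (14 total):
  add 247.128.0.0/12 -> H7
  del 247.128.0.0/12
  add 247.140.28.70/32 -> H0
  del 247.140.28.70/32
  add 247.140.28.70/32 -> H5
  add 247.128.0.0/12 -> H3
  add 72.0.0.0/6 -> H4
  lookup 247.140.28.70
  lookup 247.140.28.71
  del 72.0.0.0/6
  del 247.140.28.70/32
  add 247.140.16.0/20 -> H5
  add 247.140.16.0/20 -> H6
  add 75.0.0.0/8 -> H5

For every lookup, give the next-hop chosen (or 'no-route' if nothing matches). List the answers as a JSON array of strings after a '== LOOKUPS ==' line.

Apply in order:
  add 247.128.0.0/12 -> H7 at depth 12
  - 247.128.0.0/12 clear@12
  add 247.140.28.70/32 -> H0 at depth 32
  - 247.140.28.70/32 clear@32
  add 247.140.28.70/32 -> H5 at depth 32
  add 247.128.0.0/12 -> H3 at depth 12
  add 72.0.0.0/6 -> H4 at depth 6
  Q 247.140.28.70: descend 11110111100011000001110001000110 ; hops seen [H3,H5] ; pick H5
  Q 247.140.28.71: descend 1111011110001100000111000100011 ; hops seen [H3] ; pick H3
  - 72.0.0.0/6 clear@6
  - 247.140.28.70/32 clear@32
  add 247.140.16.0/20 -> H5 at depth 20
  add 247.140.16.0/20 -> H6 at depth 20
  add 75.0.0.0/8 -> H5 at depth 8

== LOOKUPS ==
["H5","H3"]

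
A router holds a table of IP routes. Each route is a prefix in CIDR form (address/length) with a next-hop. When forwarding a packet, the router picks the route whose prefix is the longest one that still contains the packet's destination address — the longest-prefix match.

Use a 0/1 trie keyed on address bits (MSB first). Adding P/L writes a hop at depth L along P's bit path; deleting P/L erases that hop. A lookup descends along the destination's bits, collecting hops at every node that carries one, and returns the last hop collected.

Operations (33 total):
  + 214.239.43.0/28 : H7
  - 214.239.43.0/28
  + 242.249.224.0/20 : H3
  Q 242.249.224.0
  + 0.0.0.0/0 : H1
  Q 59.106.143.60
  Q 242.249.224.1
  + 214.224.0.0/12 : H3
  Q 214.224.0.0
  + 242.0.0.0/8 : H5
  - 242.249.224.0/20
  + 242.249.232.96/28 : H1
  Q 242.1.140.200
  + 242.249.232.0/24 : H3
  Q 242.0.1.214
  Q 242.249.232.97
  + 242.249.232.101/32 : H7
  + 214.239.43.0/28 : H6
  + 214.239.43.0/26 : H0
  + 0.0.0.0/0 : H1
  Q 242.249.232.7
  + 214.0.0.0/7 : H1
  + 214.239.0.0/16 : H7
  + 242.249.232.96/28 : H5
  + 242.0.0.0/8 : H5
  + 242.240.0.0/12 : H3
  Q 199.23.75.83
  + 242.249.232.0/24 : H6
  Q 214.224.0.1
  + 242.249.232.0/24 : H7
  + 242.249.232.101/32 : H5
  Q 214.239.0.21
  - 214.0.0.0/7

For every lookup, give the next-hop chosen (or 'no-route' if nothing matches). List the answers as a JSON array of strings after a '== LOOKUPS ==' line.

Apply in order:
  + 214.239.43.0/28 (H7) depth=28
  - 214.239.43.0/28 clear@28
  + 242.249.224.0/20 (H3) depth=20
  lookup 242.249.224.0: bits 11110010111110011110 walk d0:-→d1:-→d2:-→d3:-→d4:-→d5:-→d6:-→d7:-→d8:-→d9:-→d10:-→d11:-→d12:-→d13:-→d14:-→d15:-→d16:-→d17:-→d18:-→d19:-→d20:H3 -> H3
  + 0.0.0.0/0 (H1) depth=0
  lookup 59.106.143.60: bits ε walk d0:H1 -> H1
  lookup 242.249.224.1: bits 11110010111110011110 walk d0:H1→d1:-→d2:-→d3:-→d4:-→d5:-→d6:-→d7:-→d8:-→d9:-→d10:-→d11:-→d12:-→d13:-→d14:-→d15:-→d16:-→d17:-→d18:-→d19:-→d20:H3 -> H3
  + 214.224.0.0/12 (H3) depth=12
  lookup 214.224.0.0: bits 110101101110 walk d0:H1→d1:-→d2:-→d3:-→d4:-→d5:-→d6:-→d7:-→d8:-→d9:-→d10:-→d11:-→d12:H3 -> H3
  + 242.0.0.0/8 (H5) depth=8
  - 242.249.224.0/20 clear@20
  + 242.249.232.96/28 (H1) depth=28
  lookup 242.1.140.200: bits 11110010 walk d0:H1→d1:-→d2:-→d3:-→d4:-→d5:-→d6:-→d7:-→d8:H5 -> H5
  + 242.249.232.0/24 (H3) depth=24
  lookup 242.0.1.214: bits 11110010 walk d0:H1→d1:-→d2:-→d3:-→d4:-→d5:-→d6:-→d7:-→d8:H5 -> H5
  lookup 242.249.232.97: bits 1111001011111001111010000110 walk d0:H1→d1:-→d2:-→d3:-→d4:-→d5:-→d6:-→d7:-→d8:H5→d9:-→d10:-→d11:-→d12:-→d13:-→d14:-→d15:-→d16:-→d17:-→d18:-→d19:-→d20:-→d21:-→d22:-→d23:-→d24:H3→d25:-→d26:-→d27:-→d28:H1 -> H1
  + 242.249.232.101/32 (H7) depth=32
  + 214.239.43.0/28 (H6) depth=28
  + 214.239.43.0/26 (H0) depth=26
  + 0.0.0.0/0 (H1) depth=0
  lookup 242.249.232.7: bits 1111001011111001111010000 walk d0:H1→d1:-→d2:-→d3:-→d4:-→d5:-→d6:-→d7:-→d8:H5→d9:-→d10:-→d11:-→d12:-→d13:-→d14:-→d15:-→d16:-→d17:-→d18:-→d19:-→d20:-→d21:-→d22:-→d23:-→d24:H3→d25:- -> H3
  + 214.0.0.0/7 (H1) depth=7
  + 214.239.0.0/16 (H7) depth=16
  + 242.249.232.96/28 (H5) depth=28
  + 242.0.0.0/8 (H5) depth=8
  + 242.240.0.0/12 (H3) depth=12
  lookup 199.23.75.83: bits 110 walk d0:H1→d1:-→d2:-→d3:- -> H1
  + 242.249.232.0/24 (H6) depth=24
  lookup 214.224.0.1: bits 110101101110 walk d0:H1→d1:-→d2:-→d3:-→d4:-→d5:-→d6:-→d7:H1→d8:-→d9:-→d10:-→d11:-→d12:H3 -> H3
  + 242.249.232.0/24 (H7) depth=24
  + 242.249.232.101/32 (H5) depth=32
  lookup 214.239.0.21: bits 110101101110111100 walk d0:H1→d1:-→d2:-→d3:-→d4:-→d5:-→d6:-→d7:H1→d8:-→d9:-→d10:-→d11:-→d12:H3→d13:-→d14:-→d15:-→d16:H7→d17:-→d18:- -> H7
  - 214.0.0.0/7 clear@7

== LOOKUPS ==
["H3","H1","H3","H3","H5","H5","H1","H3","H1","H3","H7"]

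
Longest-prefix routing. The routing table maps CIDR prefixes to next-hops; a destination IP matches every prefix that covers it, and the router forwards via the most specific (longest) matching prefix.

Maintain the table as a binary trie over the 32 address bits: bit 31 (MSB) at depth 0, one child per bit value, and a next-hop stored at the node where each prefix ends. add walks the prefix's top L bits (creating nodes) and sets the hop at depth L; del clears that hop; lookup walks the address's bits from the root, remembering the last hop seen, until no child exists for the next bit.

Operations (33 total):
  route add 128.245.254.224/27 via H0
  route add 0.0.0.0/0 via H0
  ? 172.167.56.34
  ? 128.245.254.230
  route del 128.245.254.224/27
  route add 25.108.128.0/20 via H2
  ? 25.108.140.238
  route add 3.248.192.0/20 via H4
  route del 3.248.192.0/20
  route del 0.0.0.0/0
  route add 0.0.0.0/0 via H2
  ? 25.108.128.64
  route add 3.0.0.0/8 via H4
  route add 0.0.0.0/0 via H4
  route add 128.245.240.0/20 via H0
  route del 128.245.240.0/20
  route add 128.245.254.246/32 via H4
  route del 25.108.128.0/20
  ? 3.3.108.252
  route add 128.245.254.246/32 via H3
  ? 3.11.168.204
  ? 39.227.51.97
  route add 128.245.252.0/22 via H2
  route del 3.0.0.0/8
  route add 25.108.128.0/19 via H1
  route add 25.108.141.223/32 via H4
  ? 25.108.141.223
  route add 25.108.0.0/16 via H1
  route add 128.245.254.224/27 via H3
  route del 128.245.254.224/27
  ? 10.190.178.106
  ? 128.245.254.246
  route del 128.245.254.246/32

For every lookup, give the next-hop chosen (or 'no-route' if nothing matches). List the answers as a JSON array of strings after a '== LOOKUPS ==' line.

Trace:
  + 128.245.254.224/27 (H0) depth=27
  + 0.0.0.0/0 (H0) depth=0
  ? 172.167.56.34  path d0:H0→d1:-→d2:-  best=H0
  ? 128.245.254.230  path d0:H0→d1:-→d2:-→d3:-→d4:-→d5:-→d6:-→d7:-→d8:-→d9:-→d10:-→d11:-→d12:-→d13:-→d14:-→d15:-→d16:-→d17:-→d18:-→d19:-→d20:-→d21:-→d22:-→d23:-→d24:-→d25:-→d26:-→d27:H0  best=H0
  del 128.245.254.224/27 (clear depth 27)
  + 25.108.128.0/20 (H2) depth=20
  ? 25.108.140.238  path d0:H0→d1:-→d2:-→d3:-→d4:-→d5:-→d6:-→d7:-→d8:-→d9:-→d10:-→d11:-→d12:-→d13:-→d14:-→d15:-→d16:-→d17:-→d18:-→d19:-→d20:H2  best=H2
  + 3.248.192.0/20 (H4) depth=20
  del 3.248.192.0/20 (clear depth 20)
  del 0.0.0.0/0 (clear depth 0)
  + 0.0.0.0/0 (H2) depth=0
  ? 25.108.128.64  path d0:H2→d1:-→d2:-→d3:-→d4:-→d5:-→d6:-→d7:-→d8:-→d9:-→d10:-→d11:-→d12:-→d13:-→d14:-→d15:-→d16:-→d17:-→d18:-→d19:-→d20:H2  best=H2
  + 3.0.0.0/8 (H4) depth=8
  + 0.0.0.0/0 (H4) depth=0
  + 128.245.240.0/20 (H0) depth=20
  del 128.245.240.0/20 (clear depth 20)
  + 128.245.254.246/32 (H4) depth=32
  del 25.108.128.0/20 (clear depth 20)
  ? 3.3.108.252  path d0:H4→d1:-→d2:-→d3:-→d4:-→d5:-→d6:-→d7:-→d8:H4  best=H4
  + 128.245.254.246/32 (H3) depth=32
  ? 3.11.168.204  path d0:H4→d1:-→d2:-→d3:-→d4:-→d5:-→d6:-→d7:-→d8:H4  best=H4
  ? 39.227.51.97  path d0:H4→d1:-→d2:-  best=H4
  + 128.245.252.0/22 (H2) depth=22
  del 3.0.0.0/8 (clear depth 8)
  + 25.108.128.0/19 (H1) depth=19
  + 25.108.141.223/32 (H4) depth=32
  ? 25.108.141.223  path d0:H4→d1:-→d2:-→d3:-→d4:-→d5:-→d6:-→d7:-→d8:-→d9:-→d10:-→d11:-→d12:-→d13:-→d14:-→d15:-→d16:-→d17:-→d18:-→d19:H1→d20:-→d21:-→d22:-→d23:-→d24:-→d25:-→d26:-→d27:-→d28:-→d29:-→d30:-→d31:-→d32:H4  best=H4
  + 25.108.0.0/16 (H1) depth=16
  + 128.245.254.224/27 (H3) depth=27
  del 128.245.254.224/27 (clear depth 27)
  ? 10.190.178.106  path d0:H4→d1:-→d2:-→d3:-→d4:-  best=H4
  ? 128.245.254.246  path d0:H4→d1:-→d2:-→d3:-→d4:-→d5:-→d6:-→d7:-→d8:-→d9:-→d10:-→d11:-→d12:-→d13:-→d14:-→d15:-→d16:-→d17:-→d18:-→d19:-→d20:-→d21:-→d22:H2→d23:-→d24:-→d25:-→d26:-→d27:-→d28:-→d29:-→d30:-→d31:-→d32:H3  best=H3
  del 128.245.254.246/32 (clear depth 32)

== LOOKUPS ==
["H0","H0","H2","H2","H4","H4","H4","H4","H4","H3"]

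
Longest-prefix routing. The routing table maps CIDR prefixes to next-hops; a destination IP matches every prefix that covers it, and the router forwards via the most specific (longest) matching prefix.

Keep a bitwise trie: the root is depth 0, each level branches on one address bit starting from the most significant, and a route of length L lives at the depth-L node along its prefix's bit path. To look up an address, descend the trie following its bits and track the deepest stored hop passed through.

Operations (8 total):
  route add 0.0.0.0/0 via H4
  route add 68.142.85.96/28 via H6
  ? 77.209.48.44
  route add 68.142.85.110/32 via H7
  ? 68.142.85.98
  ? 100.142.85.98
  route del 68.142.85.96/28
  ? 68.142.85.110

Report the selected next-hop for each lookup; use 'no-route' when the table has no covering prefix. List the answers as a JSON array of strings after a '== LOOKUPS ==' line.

Apply in order:
  + 0.0.0.0/0 (H4) depth=0
  + 68.142.85.96/28 (H6) depth=28
  Q 77.209.48.44: descend 0100 ; hops seen [H4] ; pick H4
  + 68.142.85.110/32 (H7) depth=32
  Q 68.142.85.98: descend 0100010010001110010101010110 ; hops seen [H4,H6] ; pick H6
  Q 100.142.85.98: descend 01 ; hops seen [H4] ; pick H4
  - 68.142.85.96/28 clear@28
  Q 68.142.85.110: descend 01000100100011100101010101101110 ; hops seen [H4,H7] ; pick H7

== LOOKUPS ==
["H4","H6","H4","H7"]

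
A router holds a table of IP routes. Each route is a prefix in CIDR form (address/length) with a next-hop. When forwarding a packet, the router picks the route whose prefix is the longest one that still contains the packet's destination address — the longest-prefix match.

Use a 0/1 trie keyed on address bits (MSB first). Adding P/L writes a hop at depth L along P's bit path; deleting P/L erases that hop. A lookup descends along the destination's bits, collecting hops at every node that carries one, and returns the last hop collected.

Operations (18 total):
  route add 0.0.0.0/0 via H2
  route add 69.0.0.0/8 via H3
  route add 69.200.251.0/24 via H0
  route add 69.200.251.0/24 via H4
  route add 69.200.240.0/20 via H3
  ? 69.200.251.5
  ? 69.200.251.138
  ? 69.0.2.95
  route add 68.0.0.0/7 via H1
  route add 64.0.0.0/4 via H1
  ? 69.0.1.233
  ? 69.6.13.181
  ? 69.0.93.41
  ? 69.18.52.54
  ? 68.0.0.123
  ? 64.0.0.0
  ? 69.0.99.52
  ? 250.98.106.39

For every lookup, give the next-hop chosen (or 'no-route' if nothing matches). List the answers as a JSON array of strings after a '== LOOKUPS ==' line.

Trace:
  + 0.0.0.0/0 (H2) depth=0
  + 69.0.0.0/8 (H3) depth=8
  + 69.200.251.0/24 (H0) depth=24
  + 69.200.251.0/24 (H4) depth=24
  + 69.200.240.0/20 (H3) depth=20
  lookup 69.200.251.5: bits 010001011100100011111011 walk d0:H2→d1:-→d2:-→d3:-→d4:-→d5:-→d6:-→d7:-→d8:H3→d9:-→d10:-→d11:-→d12:-→d13:-→d14:-→d15:-→d16:-→d17:-→d18:-→d19:-→d20:H3→d21:-→d22:-→d23:-→d24:H4 -> H4
  lookup 69.200.251.138: bits 010001011100100011111011 walk d0:H2→d1:-→d2:-→d3:-→d4:-→d5:-→d6:-→d7:-→d8:H3→d9:-→d10:-→d11:-→d12:-→d13:-→d14:-→d15:-→d16:-→d17:-→d18:-→d19:-→d20:H3→d21:-→d22:-→d23:-→d24:H4 -> H4
  lookup 69.0.2.95: bits 01000101 walk d0:H2→d1:-→d2:-→d3:-→d4:-→d5:-→d6:-→d7:-→d8:H3 -> H3
  + 68.0.0.0/7 (H1) depth=7
  + 64.0.0.0/4 (H1) depth=4
  lookup 69.0.1.233: bits 01000101 walk d0:H2→d1:-→d2:-→d3:-→d4:H1→d5:-→d6:-→d7:H1→d8:H3 -> H3
  lookup 69.6.13.181: bits 01000101 walk d0:H2→d1:-→d2:-→d3:-→d4:H1→d5:-→d6:-→d7:H1→d8:H3 -> H3
  lookup 69.0.93.41: bits 01000101 walk d0:H2→d1:-→d2:-→d3:-→d4:H1→d5:-→d6:-→d7:H1→d8:H3 -> H3
  lookup 69.18.52.54: bits 01000101 walk d0:H2→d1:-→d2:-→d3:-→d4:H1→d5:-→d6:-→d7:H1→d8:H3 -> H3
  lookup 68.0.0.123: bits 0100010 walk d0:H2→d1:-→d2:-→d3:-→d4:H1→d5:-→d6:-→d7:H1 -> H1
  lookup 64.0.0.0: bits 01000 walk d0:H2→d1:-→d2:-→d3:-→d4:H1→d5:- -> H1
  lookup 69.0.99.52: bits 01000101 walk d0:H2→d1:-→d2:-→d3:-→d4:H1→d5:-→d6:-→d7:H1→d8:H3 -> H3
  lookup 250.98.106.39: bits ε walk d0:H2 -> H2

== LOOKUPS ==
["H4","H4","H3","H3","H3","H3","H3","H1","H1","H3","H2"]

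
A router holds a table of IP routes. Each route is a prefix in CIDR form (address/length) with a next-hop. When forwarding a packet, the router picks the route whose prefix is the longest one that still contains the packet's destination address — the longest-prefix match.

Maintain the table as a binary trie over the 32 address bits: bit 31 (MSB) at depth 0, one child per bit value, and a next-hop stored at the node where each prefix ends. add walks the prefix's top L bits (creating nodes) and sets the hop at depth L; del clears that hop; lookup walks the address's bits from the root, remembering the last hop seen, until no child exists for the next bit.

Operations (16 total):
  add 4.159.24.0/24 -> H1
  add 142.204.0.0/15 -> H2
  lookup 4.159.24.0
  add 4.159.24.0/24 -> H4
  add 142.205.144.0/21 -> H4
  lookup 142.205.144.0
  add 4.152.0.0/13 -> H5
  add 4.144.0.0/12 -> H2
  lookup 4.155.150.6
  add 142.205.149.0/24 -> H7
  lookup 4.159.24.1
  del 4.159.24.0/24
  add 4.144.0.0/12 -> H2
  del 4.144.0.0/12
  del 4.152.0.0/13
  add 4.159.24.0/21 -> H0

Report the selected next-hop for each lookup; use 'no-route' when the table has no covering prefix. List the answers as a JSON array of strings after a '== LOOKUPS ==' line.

Process each operation:
  add 4.159.24.0/24 -> H1 at depth 24
  add 142.204.0.0/15 -> H2 at depth 15
  ? 4.159.24.0  path d0:-→d1:-→d2:-→d3:-→d4:-→d5:-→d6:-→d7:-→d8:-→d9:-→d10:-→d11:-→d12:-→d13:-→d14:-→d15:-→d16:-→d17:-→d18:-→d19:-→d20:-→d21:-→d22:-→d23:-→d24:H1  best=H1
  add 4.159.24.0/24 -> H4 at depth 24
  add 142.205.144.0/21 -> H4 at depth 21
  ? 142.205.144.0  path d0:-→d1:-→d2:-→d3:-→d4:-→d5:-→d6:-→d7:-→d8:-→d9:-→d10:-→d11:-→d12:-→d13:-→d14:-→d15:H2→d16:-→d17:-→d18:-→d19:-→d20:-→d21:H4  best=H4
  add 4.152.0.0/13 -> H5 at depth 13
  add 4.144.0.0/12 -> H2 at depth 12
  ? 4.155.150.6  path d0:-→d1:-→d2:-→d3:-→d4:-→d5:-→d6:-→d7:-→d8:-→d9:-→d10:-→d11:-→d12:H2→d13:H5  best=H5
  add 142.205.149.0/24 -> H7 at depth 24
  ? 4.159.24.1  path d0:-→d1:-→d2:-→d3:-→d4:-→d5:-→d6:-→d7:-→d8:-→d9:-→d10:-→d11:-→d12:H2→d13:H5→d14:-→d15:-→d16:-→d17:-→d18:-→d19:-→d20:-→d21:-→d22:-→d23:-→d24:H4  best=H4
  - 4.159.24.0/24 clear@24
  add 4.144.0.0/12 -> H2 at depth 12
  - 4.144.0.0/12 clear@12
  - 4.152.0.0/13 clear@13
  add 4.159.24.0/21 -> H0 at depth 21

== LOOKUPS ==
["H1","H4","H5","H4"]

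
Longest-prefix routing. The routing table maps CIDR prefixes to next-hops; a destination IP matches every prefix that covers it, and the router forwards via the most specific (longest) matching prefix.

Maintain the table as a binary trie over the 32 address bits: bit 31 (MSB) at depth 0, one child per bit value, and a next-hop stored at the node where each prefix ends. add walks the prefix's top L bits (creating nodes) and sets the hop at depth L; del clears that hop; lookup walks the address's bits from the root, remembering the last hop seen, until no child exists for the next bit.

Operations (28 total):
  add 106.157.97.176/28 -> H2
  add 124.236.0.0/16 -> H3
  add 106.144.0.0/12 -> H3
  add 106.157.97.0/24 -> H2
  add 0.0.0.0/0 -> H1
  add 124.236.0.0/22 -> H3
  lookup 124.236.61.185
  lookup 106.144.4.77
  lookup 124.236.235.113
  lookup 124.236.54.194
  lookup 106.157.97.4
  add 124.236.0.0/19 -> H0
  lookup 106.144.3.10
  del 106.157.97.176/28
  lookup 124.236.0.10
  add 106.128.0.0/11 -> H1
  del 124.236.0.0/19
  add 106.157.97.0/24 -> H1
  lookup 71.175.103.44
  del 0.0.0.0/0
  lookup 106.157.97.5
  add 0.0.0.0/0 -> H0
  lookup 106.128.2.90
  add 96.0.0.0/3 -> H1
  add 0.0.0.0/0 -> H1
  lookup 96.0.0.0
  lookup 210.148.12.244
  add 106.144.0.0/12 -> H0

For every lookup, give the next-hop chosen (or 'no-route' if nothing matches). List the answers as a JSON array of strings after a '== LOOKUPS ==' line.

Trace:
  + 106.157.97.176/28 (H2) depth=28
  + 124.236.0.0/16 (H3) depth=16
  + 106.144.0.0/12 (H3) depth=12
  + 106.157.97.0/24 (H2) depth=24
  + 0.0.0.0/0 (H1) depth=0
  + 124.236.0.0/22 (H3) depth=22
  ? 124.236.61.185  path d0:H1→d1:-→d2:-→d3:-→d4:-→d5:-→d6:-→d7:-→d8:-→d9:-→d10:-→d11:-→d12:-→d13:-→d14:-→d15:-→d16:H3→d17:-→d18:-  best=H3
  ? 106.144.4.77  path d0:H1→d1:-→d2:-→d3:-→d4:-→d5:-→d6:-→d7:-→d8:-→d9:-→d10:-→d11:-→d12:H3  best=H3
  ? 124.236.235.113  path d0:H1→d1:-→d2:-→d3:-→d4:-→d5:-→d6:-→d7:-→d8:-→d9:-→d10:-→d11:-→d12:-→d13:-→d14:-→d15:-→d16:H3  best=H3
  ? 124.236.54.194  path d0:H1→d1:-→d2:-→d3:-→d4:-→d5:-→d6:-→d7:-→d8:-→d9:-→d10:-→d11:-→d12:-→d13:-→d14:-→d15:-→d16:H3→d17:-→d18:-  best=H3
  ? 106.157.97.4  path d0:H1→d1:-→d2:-→d3:-→d4:-→d5:-→d6:-→d7:-→d8:-→d9:-→d10:-→d11:-→d12:H3→d13:-→d14:-→d15:-→d16:-→d17:-→d18:-→d19:-→d20:-→d21:-→d22:-→d23:-→d24:H2  best=H2
  + 124.236.0.0/19 (H0) depth=19
  ? 106.144.3.10  path d0:H1→d1:-→d2:-→d3:-→d4:-→d5:-→d6:-→d7:-→d8:-→d9:-→d10:-→d11:-→d12:H3  best=H3
  del 106.157.97.176/28 (clear depth 28)
  ? 124.236.0.10  path d0:H1→d1:-→d2:-→d3:-→d4:-→d5:-→d6:-→d7:-→d8:-→d9:-→d10:-→d11:-→d12:-→d13:-→d14:-→d15:-→d16:H3→d17:-→d18:-→d19:H0→d20:-→d21:-→d22:H3  best=H3
  + 106.128.0.0/11 (H1) depth=11
  del 124.236.0.0/19 (clear depth 19)
  + 106.157.97.0/24 (H1) depth=24
  ? 71.175.103.44  path d0:H1→d1:-→d2:-  best=H1
  del 0.0.0.0/0 (clear depth 0)
  ? 106.157.97.5  path d0:-→d1:-→d2:-→d3:-→d4:-→d5:-→d6:-→d7:-→d8:-→d9:-→d10:-→d11:H1→d12:H3→d13:-→d14:-→d15:-→d16:-→d17:-→d18:-→d19:-→d20:-→d21:-→d22:-→d23:-→d24:H1  best=H1
  + 0.0.0.0/0 (H0) depth=0
  ? 106.128.2.90  path d0:H0→d1:-→d2:-→d3:-→d4:-→d5:-→d6:-→d7:-→d8:-→d9:-→d10:-→d11:H1  best=H1
  + 96.0.0.0/3 (H1) depth=3
  + 0.0.0.0/0 (H1) depth=0
  ? 96.0.0.0  path d0:H1→d1:-→d2:-→d3:H1→d4:-  best=H1
  ? 210.148.12.244  path d0:H1  best=H1
  + 106.144.0.0/12 (H0) depth=12

== LOOKUPS ==
["H3","H3","H3","H3","H2","H3","H3","H1","H1","H1","H1","H1"]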